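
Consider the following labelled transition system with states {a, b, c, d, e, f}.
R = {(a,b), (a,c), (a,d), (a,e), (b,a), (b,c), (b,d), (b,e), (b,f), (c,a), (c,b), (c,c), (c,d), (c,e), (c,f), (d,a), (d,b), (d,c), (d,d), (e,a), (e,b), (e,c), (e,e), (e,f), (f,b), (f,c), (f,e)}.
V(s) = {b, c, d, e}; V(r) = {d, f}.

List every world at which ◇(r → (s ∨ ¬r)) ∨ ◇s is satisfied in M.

a, b, c, d, e, f

Recall that ◇ψ holds at a world iff ψ holds at some accessible world.
Let φ = ◇(r → (s ∨ ¬r)) ∨ ◇s. Evaluate φ at each world:
  a (successors {b, c, d, e}): φ is true.
  b (successors {a, c, d, e, f}): φ is true.
  c (successors {a, b, c, d, e, f}): φ is true.
  d (successors {a, b, c, d}): φ is true.
  e (successors {a, b, c, e, f}): φ is true.
  f (successors {b, c, e}): φ is true.
For instance, at a:
  At a: ◇(r → (s ∨ ¬r)) is true, ◇s is true, so ◇(r → (s ∨ ¬r)) ∨ ◇s is true.
    At a: ◇(r → (s ∨ ¬r)) requires r → (s ∨ ¬r) at some successor in {b, c, d, e}.
      r → (s ∨ ¬r) holds at b, so ◇(r → (s ∨ ¬r)) is true at a.
    At a: ◇s requires s at some successor in {b, c, d, e}.
      s holds at b, so ◇s is true at a.
Satisfying worlds: {a, b, c, d, e, f}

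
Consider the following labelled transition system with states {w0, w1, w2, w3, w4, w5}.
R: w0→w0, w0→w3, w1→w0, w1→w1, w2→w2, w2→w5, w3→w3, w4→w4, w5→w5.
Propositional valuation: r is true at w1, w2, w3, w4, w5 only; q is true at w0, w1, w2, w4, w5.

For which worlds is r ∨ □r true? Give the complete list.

Let φ = r ∨ □r. Evaluate φ at each world:
  w0 (successors {w0, w3}): φ is false.
  w1 (successors {w0, w1}): φ is true.
  w2 (successors {w2, w5}): φ is true.
  w3 (successors {w3}): φ is true.
  w4 (successors {w4}): φ is true.
  w5 (successors {w5}): φ is true.
For instance, at w2:
  At w2: r is true, □r is true, so r ∨ □r is true.
    At w2: □r requires r at every successor {w2, w5}.
      At w2: r is true.
      At w5: r is true.
    So □r is true at w2.
Satisfying worlds: {w1, w2, w3, w4, w5}

w1, w2, w3, w4, w5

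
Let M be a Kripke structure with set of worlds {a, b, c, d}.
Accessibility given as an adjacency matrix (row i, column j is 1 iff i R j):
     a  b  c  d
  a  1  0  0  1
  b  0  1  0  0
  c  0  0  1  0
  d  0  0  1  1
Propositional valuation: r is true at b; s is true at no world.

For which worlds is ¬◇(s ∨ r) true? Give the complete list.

a, c, d

Let φ = ¬◇(s ∨ r). Evaluate φ at each world:
  a (successors {a, d}): φ is true.
  b (successors {b}): φ is false.
  c (successors {c}): φ is true.
  d (successors {c, d}): φ is true.
For instance, at b:
  At b: ◇(s ∨ r) is true, so ¬◇(s ∨ r) is false.
    At b: ◇(s ∨ r) requires s ∨ r at some successor in {b}.
      s ∨ r holds at b, so ◇(s ∨ r) is true at b.
Satisfying worlds: {a, c, d}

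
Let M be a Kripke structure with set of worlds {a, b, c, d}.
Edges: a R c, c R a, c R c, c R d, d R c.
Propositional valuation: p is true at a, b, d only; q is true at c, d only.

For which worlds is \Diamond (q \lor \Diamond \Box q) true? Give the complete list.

a, c, d

Let φ = \Diamond (q \lor \Diamond \Box q). Evaluate φ at each world:
  a (successors {c}): φ is true.
  b (successors ∅): φ is false.
  c (successors {a, c, d}): φ is true.
  d (successors {c}): φ is true.
For instance, at d:
  At d: \Diamond (q \lor \Diamond \Box q) requires q \lor \Diamond \Box q at some successor in {c}.
    q \lor \Diamond \Box q holds at c, so \Diamond (q \lor \Diamond \Box q) is true at d.
      At c: q is true, \Diamond \Box q is true, so q \lor \Diamond \Box q is true.
Satisfying worlds: {a, c, d}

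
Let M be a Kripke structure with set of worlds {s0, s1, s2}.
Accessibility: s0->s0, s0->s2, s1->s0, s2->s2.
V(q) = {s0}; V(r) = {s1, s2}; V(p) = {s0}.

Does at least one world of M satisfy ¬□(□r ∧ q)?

Yes

Let φ = ¬□(□r ∧ q). Evaluate φ at each world:
  s0 (successors {s0, s2}): φ is true.
  s1 (successors {s0}): φ is true.
  s2 (successors {s2}): φ is true.
Detail at s0 (witness):
  At s0: □(□r ∧ q) is false, so ¬□(□r ∧ q) is true.
    At s0: □(□r ∧ q) requires □r ∧ q at every successor {s0, s2}.
      □r ∧ q fails at s0, so □(□r ∧ q) is false at s0.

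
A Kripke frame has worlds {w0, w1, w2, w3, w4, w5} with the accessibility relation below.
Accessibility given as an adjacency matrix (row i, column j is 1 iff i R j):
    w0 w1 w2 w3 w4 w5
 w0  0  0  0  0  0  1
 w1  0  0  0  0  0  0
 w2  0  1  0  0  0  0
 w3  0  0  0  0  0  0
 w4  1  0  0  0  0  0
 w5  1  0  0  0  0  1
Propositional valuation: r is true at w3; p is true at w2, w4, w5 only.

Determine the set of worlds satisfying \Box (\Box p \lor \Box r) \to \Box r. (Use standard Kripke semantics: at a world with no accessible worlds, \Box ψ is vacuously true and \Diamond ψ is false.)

Let φ = \Box (\Box p \lor \Box r) \to \Box r. Evaluate φ at each world:
  w0 (successors {w5}): φ is true.
  w1 (successors ∅): φ is true.
  w2 (successors {w1}): φ is false.
  w3 (successors ∅): φ is true.
  w4 (successors {w0}): φ is false.
  w5 (successors {w0, w5}): φ is true.
For instance, at w4:
  At w4: \Box (\Box p \lor \Box r) is true, \Box r is false, so \Box (\Box p \lor \Box r) \to \Box r is false.
    At w4: \Box (\Box p \lor \Box r) requires \Box p \lor \Box r at every successor {w0}.
      At w0: \Box p \lor \Box r is true.
    So \Box (\Box p \lor \Box r) is true at w4.
    At w4: \Box r requires r at every successor {w0}.
      r fails at w0, so \Box r is false at w4.
Satisfying worlds: {w0, w1, w3, w5}

w0, w1, w3, w5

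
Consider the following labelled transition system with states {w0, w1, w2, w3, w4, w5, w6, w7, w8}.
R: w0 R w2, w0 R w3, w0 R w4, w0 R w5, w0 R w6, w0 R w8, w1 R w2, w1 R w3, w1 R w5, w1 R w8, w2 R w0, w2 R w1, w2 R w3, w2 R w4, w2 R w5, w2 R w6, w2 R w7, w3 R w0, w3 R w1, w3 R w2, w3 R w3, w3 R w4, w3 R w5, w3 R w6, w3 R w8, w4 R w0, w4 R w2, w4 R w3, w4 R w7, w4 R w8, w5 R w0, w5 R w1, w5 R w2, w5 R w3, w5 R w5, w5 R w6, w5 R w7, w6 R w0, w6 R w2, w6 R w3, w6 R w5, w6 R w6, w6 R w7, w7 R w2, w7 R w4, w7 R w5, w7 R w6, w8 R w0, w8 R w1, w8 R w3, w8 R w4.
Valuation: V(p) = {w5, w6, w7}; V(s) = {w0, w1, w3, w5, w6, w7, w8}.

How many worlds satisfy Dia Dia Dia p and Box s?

0

Let φ = Dia Dia Dia p and Box s. Evaluate φ at each world:
  w0 (successors {w2, w3, w4, w5, w6, w8}): φ is false.
  w1 (successors {w2, w3, w5, w8}): φ is false.
  w2 (successors {w0, w1, w3, w4, w5, w6, w7}): φ is false.
  w3 (successors {w0, w1, w2, w3, w4, w5, w6, w8}): φ is false.
  w4 (successors {w0, w2, w3, w7, w8}): φ is false.
  w5 (successors {w0, w1, w2, w3, w5, w6, w7}): φ is false.
  w6 (successors {w0, w2, w3, w5, w6, w7}): φ is false.
  w7 (successors {w2, w4, w5, w6}): φ is false.
  w8 (successors {w0, w1, w3, w4}): φ is false.
For instance, at w1:
  At w1: Dia Dia Dia p is true, Box s is false, so Dia Dia Dia p and Box s is false.
    At w1: Dia Dia Dia p requires Dia Dia p at some successor in {w2, w3, w5, w8}.
      Dia Dia p holds at w2, so Dia Dia Dia p is true at w1.
    At w1: Box s requires s at every successor {w2, w3, w5, w8}.
      s fails at w2, so Box s is false at w1.
Satisfying worlds: none.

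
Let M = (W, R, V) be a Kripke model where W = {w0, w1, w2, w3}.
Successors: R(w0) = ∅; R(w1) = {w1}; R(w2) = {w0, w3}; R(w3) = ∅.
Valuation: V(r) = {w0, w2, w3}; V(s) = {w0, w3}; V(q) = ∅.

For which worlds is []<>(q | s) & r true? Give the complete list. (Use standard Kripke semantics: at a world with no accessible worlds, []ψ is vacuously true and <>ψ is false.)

Let φ = []<>(q | s) & r. Evaluate φ at each world:
  w0 (successors ∅): φ is true.
  w1 (successors {w1}): φ is false.
  w2 (successors {w0, w3}): φ is false.
  w3 (successors ∅): φ is true.
For instance, at w2:
  At w2: []<>(q | s) is false, r is true, so []<>(q | s) & r is false.
    At w2: []<>(q | s) requires <>(q | s) at every successor {w0, w3}.
      <>(q | s) fails at w0, so []<>(q | s) is false at w2.
Satisfying worlds: {w0, w3}

w0, w3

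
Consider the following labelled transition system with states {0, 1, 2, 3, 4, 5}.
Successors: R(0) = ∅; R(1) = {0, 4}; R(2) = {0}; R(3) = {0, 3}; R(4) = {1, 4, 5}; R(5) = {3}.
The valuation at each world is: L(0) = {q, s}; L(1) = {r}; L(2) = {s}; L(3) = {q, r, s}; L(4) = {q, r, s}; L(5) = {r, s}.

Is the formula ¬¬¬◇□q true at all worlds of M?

Recall that □ψ holds at a world iff ψ holds at every accessible world, and ◇ψ holds iff ψ holds at some accessible world.
Let φ = ¬¬¬◇□q. Evaluate φ at each world:
  0 (successors ∅): φ is true.
  1 (successors {0, 4}): φ is false.
  2 (successors {0}): φ is false.
  3 (successors {0, 3}): φ is false.
  4 (successors {1, 4, 5}): φ is false.
  5 (successors {3}): φ is false.
Detail at 1 (counterexample):
  At 1: ¬¬◇□q is true, so ¬¬¬◇□q is false.
    At 1: ¬◇□q is false, so ¬¬◇□q is true.
      At 1: ◇□q is true, so ¬◇□q is false.

No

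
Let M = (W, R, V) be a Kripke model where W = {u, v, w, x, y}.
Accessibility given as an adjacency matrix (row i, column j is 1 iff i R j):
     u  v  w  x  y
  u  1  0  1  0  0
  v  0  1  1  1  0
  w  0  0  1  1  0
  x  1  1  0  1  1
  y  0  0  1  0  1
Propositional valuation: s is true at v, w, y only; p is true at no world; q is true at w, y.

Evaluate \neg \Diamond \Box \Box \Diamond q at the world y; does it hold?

No

At y: \Diamond \Box \Box \Diamond q is true, so \neg \Diamond \Box \Box \Diamond q is false.
  At y: \Diamond \Box \Box \Diamond q requires \Box \Box \Diamond q at some successor in {w, y}.
    \Box \Box \Diamond q holds at w, so \Diamond \Box \Box \Diamond q is true at y.
      At w: \Box \Box \Diamond q requires \Box \Diamond q at every successor {w, x}.
        At w: \Box \Diamond q is true.
        At x: \Box \Diamond q is true.
      So \Box \Box \Diamond q is true at w.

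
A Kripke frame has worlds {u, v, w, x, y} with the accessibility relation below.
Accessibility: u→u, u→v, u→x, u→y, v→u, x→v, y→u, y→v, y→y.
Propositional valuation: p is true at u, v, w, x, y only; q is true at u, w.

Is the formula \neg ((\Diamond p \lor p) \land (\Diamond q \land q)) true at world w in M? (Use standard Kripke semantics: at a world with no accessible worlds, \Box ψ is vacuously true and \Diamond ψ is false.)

At w: (\Diamond p \lor p) \land (\Diamond q \land q) is false, so \neg ((\Diamond p \lor p) \land (\Diamond q \land q)) is true.
  At w: \Diamond p \lor p is true, \Diamond q \land q is false, so (\Diamond p \lor p) \land (\Diamond q \land q) is false.
    At w: \Diamond p is false, p is true, so \Diamond p \lor p is true.
      At w: no accessible worlds, so \Diamond p is false.
    At w: \Diamond q is false, q is true, so \Diamond q \land q is false.
      At w: no accessible worlds, so \Diamond q is false.

Yes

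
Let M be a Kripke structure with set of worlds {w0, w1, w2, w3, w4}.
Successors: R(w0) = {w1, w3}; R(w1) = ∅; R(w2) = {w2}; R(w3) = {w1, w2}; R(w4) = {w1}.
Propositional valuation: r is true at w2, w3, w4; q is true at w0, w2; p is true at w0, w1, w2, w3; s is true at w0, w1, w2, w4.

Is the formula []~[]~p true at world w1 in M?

At w1: no accessible worlds, so []~[]~p holds vacuously.

Yes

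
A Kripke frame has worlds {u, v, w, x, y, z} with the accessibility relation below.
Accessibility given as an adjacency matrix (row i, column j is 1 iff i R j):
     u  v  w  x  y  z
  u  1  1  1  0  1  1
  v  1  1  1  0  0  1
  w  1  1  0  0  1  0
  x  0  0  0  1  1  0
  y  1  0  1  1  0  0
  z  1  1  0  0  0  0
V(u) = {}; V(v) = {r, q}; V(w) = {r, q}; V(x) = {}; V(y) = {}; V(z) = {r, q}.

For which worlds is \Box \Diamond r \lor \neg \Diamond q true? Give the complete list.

u, v, w, x, z

Let φ = \Box \Diamond r \lor \neg \Diamond q. Evaluate φ at each world:
  u (successors {u, v, w, y, z}): φ is true.
  v (successors {u, v, w, z}): φ is true.
  w (successors {u, v, y}): φ is true.
  x (successors {x, y}): φ is true.
  y (successors {u, w, x}): φ is false.
  z (successors {u, v}): φ is true.
For instance, at w:
  At w: \Box \Diamond r is true, \neg \Diamond q is false, so \Box \Diamond r \lor \neg \Diamond q is true.
    At w: \Box \Diamond r requires \Diamond r at every successor {u, v, y}.
      At u: \Diamond r is true.
      At v: \Diamond r is true.
      At y: \Diamond r is true.
    So \Box \Diamond r is true at w.
    At w: \Diamond q is true, so \neg \Diamond q is false.
      At w: \Diamond q requires q at some successor in {u, v, y}.
        q holds at v, so \Diamond q is true at w.
Satisfying worlds: {u, v, w, x, z}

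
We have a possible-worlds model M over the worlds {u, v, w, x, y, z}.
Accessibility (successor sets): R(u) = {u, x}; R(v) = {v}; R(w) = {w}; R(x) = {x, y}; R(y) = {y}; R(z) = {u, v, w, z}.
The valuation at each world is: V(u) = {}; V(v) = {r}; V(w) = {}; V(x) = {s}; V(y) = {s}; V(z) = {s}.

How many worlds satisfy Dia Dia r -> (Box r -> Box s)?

Recall that Box ψ holds at a world iff ψ holds at every accessible world, and Dia ψ holds iff ψ holds at some accessible world.
Let φ = Dia Dia r -> (Box r -> Box s). Evaluate φ at each world:
  u (successors {u, x}): φ is true.
  v (successors {v}): φ is false.
  w (successors {w}): φ is true.
  x (successors {x, y}): φ is true.
  y (successors {y}): φ is true.
  z (successors {u, v, w, z}): φ is true.
For instance, at x:
  At x: Dia Dia r is false, Box r -> Box s is true, so Dia Dia r -> (Box r -> Box s) is true.
    At x: Dia Dia r requires Dia r at some successor in {x, y}.
      At x: Dia r is false.
      At y: Dia r is false.
    So Dia Dia r is false at x.
    At x: Box r is false, Box s is true, so Box r -> Box s is true.
      At x: Box r requires r at every successor {x, y}.
        r fails at x, so Box r is false at x.
      At x: Box s requires s at every successor {x, y}.
        At x: s is true.
        At y: s is true.
      So Box s is true at x.
Satisfying worlds: {u, w, x, y, z}

5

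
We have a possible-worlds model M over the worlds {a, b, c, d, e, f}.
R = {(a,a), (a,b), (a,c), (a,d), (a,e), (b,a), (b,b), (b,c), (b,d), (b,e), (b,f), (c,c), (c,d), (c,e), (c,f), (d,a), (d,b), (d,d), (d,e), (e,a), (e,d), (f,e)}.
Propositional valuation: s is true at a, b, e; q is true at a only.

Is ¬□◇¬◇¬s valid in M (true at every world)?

Let φ = ¬□◇¬◇¬s. Evaluate φ at each world:
  a (successors {a, b, c, d, e}): φ is true.
  b (successors {a, b, c, d, e, f}): φ is true.
  c (successors {c, d, e, f}): φ is true.
  d (successors {a, b, d, e}): φ is true.
  e (successors {a, d}): φ is true.
  f (successors {e}): φ is true.
For instance, at c:
  At c: □◇¬◇¬s is false, so ¬□◇¬◇¬s is true.
    At c: □◇¬◇¬s requires ◇¬◇¬s at every successor {c, d, e, f}.
      ◇¬◇¬s fails at d, so □◇¬◇¬s is false at c.

Yes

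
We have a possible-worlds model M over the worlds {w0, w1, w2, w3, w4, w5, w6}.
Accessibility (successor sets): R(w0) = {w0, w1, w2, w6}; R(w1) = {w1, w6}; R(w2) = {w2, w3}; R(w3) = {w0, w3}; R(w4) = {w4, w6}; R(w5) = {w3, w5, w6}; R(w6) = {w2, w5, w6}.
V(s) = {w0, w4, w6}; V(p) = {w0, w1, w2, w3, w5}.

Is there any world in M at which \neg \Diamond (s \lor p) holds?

No

Let φ = \neg \Diamond (s \lor p). Evaluate φ at each world:
  w0 (successors {w0, w1, w2, w6}): φ is false.
  w1 (successors {w1, w6}): φ is false.
  w2 (successors {w2, w3}): φ is false.
  w3 (successors {w0, w3}): φ is false.
  w4 (successors {w4, w6}): φ is false.
  w5 (successors {w3, w5, w6}): φ is false.
  w6 (successors {w2, w5, w6}): φ is false.
For instance, at w4:
  At w4: \Diamond (s \lor p) is true, so \neg \Diamond (s \lor p) is false.
    At w4: \Diamond (s \lor p) requires s \lor p at some successor in {w4, w6}.
      s \lor p holds at w4, so \Diamond (s \lor p) is true at w4.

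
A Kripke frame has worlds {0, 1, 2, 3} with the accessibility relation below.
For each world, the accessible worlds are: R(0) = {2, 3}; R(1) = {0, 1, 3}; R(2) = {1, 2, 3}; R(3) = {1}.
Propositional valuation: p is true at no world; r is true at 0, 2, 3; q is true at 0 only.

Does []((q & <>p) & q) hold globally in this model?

Let φ = []((q & <>p) & q). Evaluate φ at each world:
  0 (successors {2, 3}): φ is false.
  1 (successors {0, 1, 3}): φ is false.
  2 (successors {1, 2, 3}): φ is false.
  3 (successors {1}): φ is false.
Detail at 0 (counterexample):
  At 0: []((q & <>p) & q) requires (q & <>p) & q at every successor {2, 3}.
    (q & <>p) & q fails at 2, so []((q & <>p) & q) is false at 0.
      At 2: q & <>p is false, q is false, so (q & <>p) & q is false.

No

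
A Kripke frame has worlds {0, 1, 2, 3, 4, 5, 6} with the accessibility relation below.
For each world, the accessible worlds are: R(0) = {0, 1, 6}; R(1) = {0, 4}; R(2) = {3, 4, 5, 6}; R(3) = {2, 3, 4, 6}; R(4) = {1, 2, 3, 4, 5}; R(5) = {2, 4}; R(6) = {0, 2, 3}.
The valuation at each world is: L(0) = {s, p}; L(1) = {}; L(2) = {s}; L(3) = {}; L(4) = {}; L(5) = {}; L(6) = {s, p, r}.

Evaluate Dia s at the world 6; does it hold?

Yes

Recall that Dia ψ holds at a world iff ψ holds at some accessible world.
At 6: Dia s requires s at some successor in {0, 2, 3}.
  s holds at 0, so Dia s is true at 6.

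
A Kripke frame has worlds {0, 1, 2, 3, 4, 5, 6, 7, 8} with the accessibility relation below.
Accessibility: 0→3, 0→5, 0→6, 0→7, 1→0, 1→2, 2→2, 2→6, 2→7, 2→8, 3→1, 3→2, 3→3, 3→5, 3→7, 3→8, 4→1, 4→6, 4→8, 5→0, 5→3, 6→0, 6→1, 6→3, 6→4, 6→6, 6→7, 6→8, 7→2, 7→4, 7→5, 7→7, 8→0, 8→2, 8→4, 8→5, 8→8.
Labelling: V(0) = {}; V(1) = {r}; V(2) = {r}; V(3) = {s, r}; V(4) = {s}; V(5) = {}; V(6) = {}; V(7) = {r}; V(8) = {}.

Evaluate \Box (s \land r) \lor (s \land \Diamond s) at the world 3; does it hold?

At 3: \Box (s \land r) is false, s \land \Diamond s is true, so \Box (s \land r) \lor (s \land \Diamond s) is true.
  At 3: \Box (s \land r) requires s \land r at every successor {1, 2, 3, 5, 7, 8}.
    s \land r fails at 1, so \Box (s \land r) is false at 3.
  At 3: s is true, \Diamond s is true, so s \land \Diamond s is true.
    At 3: \Diamond s requires s at some successor in {1, 2, 3, 5, 7, 8}.
      s holds at 3, so \Diamond s is true at 3.

Yes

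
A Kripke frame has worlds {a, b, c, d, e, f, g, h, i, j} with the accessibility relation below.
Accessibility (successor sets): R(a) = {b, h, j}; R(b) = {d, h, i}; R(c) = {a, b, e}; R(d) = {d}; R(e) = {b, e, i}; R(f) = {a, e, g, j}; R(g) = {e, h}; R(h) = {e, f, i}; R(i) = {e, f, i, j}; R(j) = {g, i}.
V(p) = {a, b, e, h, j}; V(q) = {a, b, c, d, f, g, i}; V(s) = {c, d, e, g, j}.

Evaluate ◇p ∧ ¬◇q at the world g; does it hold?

Yes

At g: ◇p is true, ¬◇q is true, so ◇p ∧ ¬◇q is true.
  At g: ◇p requires p at some successor in {e, h}.
    p holds at e, so ◇p is true at g.
  At g: ◇q is false, so ¬◇q is true.
    At g: ◇q requires q at some successor in {e, h}.
      At e: q is false.
      At h: q is false.
    So ◇q is false at g.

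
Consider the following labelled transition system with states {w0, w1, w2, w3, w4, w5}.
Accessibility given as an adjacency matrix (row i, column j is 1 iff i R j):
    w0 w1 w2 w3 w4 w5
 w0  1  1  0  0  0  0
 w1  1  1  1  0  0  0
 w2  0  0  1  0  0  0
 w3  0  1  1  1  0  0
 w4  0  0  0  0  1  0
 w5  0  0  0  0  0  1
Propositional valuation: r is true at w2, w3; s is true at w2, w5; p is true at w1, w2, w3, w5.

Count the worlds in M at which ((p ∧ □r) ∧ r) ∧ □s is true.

1

Let φ = ((p ∧ □r) ∧ r) ∧ □s. Evaluate φ at each world:
  w0 (successors {w0, w1}): φ is false.
  w1 (successors {w0, w1, w2}): φ is false.
  w2 (successors {w2}): φ is true.
  w3 (successors {w1, w2, w3}): φ is false.
  w4 (successors {w4}): φ is false.
  w5 (successors {w5}): φ is false.
For instance, at w4:
  At w4: (p ∧ □r) ∧ r is false, □s is false, so ((p ∧ □r) ∧ r) ∧ □s is false.
    At w4: p ∧ □r is false, r is false, so (p ∧ □r) ∧ r is false.
      At w4: p is false, □r is false, so p ∧ □r is false.
    At w4: □s requires s at every successor {w4}.
      s fails at w4, so □s is false at w4.
Satisfying worlds: {w2}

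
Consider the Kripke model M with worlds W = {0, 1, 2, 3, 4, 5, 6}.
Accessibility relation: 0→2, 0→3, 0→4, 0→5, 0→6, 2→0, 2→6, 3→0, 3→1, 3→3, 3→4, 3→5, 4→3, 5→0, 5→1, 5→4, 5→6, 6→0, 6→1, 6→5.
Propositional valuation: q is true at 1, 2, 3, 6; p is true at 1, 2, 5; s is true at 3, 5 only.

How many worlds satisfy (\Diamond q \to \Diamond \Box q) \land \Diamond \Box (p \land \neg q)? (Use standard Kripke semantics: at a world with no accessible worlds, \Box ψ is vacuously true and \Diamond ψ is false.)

Let φ = (\Diamond q \to \Diamond \Box q) \land \Diamond \Box (p \land \neg q). Evaluate φ at each world:
  0 (successors {2, 3, 4, 5, 6}): φ is false.
  1 (successors ∅): φ is false.
  2 (successors {0, 6}): φ is false.
  3 (successors {0, 1, 3, 4, 5}): φ is true.
  4 (successors {3}): φ is false.
  5 (successors {0, 1, 4, 6}): φ is true.
  6 (successors {0, 1, 5}): φ is true.
For instance, at 2:
  At 2: \Diamond q \to \Diamond \Box q is false, \Diamond \Box (p \land \neg q) is false, so (\Diamond q \to \Diamond \Box q) \land \Diamond \Box (p \land \neg q) is false.
    At 2: \Diamond q is true, \Diamond \Box q is false, so \Diamond q \to \Diamond \Box q is false.
      At 2: \Diamond q requires q at some successor in {0, 6}.
        q holds at 6, so \Diamond q is true at 2.
      At 2: \Diamond \Box q requires \Box q at some successor in {0, 6}.
        At 0: \Box q is false.
        At 6: \Box q is false.
      So \Diamond \Box q is false at 2.
    At 2: \Diamond \Box (p \land \neg q) requires \Box (p \land \neg q) at some successor in {0, 6}.
      At 0: \Box (p \land \neg q) is false.
      At 6: \Box (p \land \neg q) is false.
    So \Diamond \Box (p \land \neg q) is false at 2.
Satisfying worlds: {3, 5, 6}

3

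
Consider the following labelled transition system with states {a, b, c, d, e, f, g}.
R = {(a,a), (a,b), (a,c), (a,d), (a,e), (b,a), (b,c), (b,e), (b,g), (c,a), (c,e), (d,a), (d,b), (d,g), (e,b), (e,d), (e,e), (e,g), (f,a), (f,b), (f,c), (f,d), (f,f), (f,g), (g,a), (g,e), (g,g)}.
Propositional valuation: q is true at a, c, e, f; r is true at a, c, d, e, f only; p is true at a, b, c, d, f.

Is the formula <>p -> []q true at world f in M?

No

At f: <>p is true, []q is false, so <>p -> []q is false.
  At f: <>p requires p at some successor in {a, b, c, d, f, g}.
    p holds at a, so <>p is true at f.
  At f: []q requires q at every successor {a, b, c, d, f, g}.
    q fails at b, so []q is false at f.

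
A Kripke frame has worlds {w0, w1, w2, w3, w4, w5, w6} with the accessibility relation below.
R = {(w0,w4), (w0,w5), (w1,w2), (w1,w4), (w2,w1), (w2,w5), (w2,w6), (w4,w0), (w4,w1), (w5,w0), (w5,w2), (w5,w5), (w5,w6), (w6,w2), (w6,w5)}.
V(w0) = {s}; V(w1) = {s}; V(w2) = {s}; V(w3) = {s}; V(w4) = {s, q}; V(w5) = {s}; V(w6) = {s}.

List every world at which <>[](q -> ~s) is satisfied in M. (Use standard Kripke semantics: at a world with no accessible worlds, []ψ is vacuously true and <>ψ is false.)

w0, w1, w2, w5, w6

Recall that []ψ holds at a world iff ψ holds at every accessible world, and <>ψ holds iff ψ holds at some accessible world.
Let φ = <>[](q -> ~s). Evaluate φ at each world:
  w0 (successors {w4, w5}): φ is true.
  w1 (successors {w2, w4}): φ is true.
  w2 (successors {w1, w5, w6}): φ is true.
  w3 (successors ∅): φ is false.
  w4 (successors {w0, w1}): φ is false.
  w5 (successors {w0, w2, w5, w6}): φ is true.
  w6 (successors {w2, w5}): φ is true.
For instance, at w2:
  At w2: <>[](q -> ~s) requires [](q -> ~s) at some successor in {w1, w5, w6}.
    [](q -> ~s) holds at w5, so <>[](q -> ~s) is true at w2.
      At w5: [](q -> ~s) requires q -> ~s at every successor {w0, w2, w5, w6}.
        At w0: q -> ~s is true.
        At w2: q -> ~s is true.
        At w5: q -> ~s is true.
        At w6: q -> ~s is true.
      So [](q -> ~s) is true at w5.
Satisfying worlds: {w0, w1, w2, w5, w6}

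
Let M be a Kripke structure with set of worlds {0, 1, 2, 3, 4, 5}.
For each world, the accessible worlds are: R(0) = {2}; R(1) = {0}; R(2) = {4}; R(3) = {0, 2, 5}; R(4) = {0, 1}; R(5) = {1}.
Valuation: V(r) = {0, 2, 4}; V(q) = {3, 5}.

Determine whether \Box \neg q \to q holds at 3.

At 3: \Box \neg q is false, q is true, so \Box \neg q \to q is true.
  At 3: \Box \neg q requires \neg q at every successor {0, 2, 5}.
    \neg q fails at 5, so \Box \neg q is false at 3.

Yes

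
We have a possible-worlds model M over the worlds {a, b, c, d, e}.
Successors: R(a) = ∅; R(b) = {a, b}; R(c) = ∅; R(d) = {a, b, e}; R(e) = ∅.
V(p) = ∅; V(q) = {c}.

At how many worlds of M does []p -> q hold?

3

Let φ = []p -> q. Evaluate φ at each world:
  a (successors ∅): φ is false.
  b (successors {a, b}): φ is true.
  c (successors ∅): φ is true.
  d (successors {a, b, e}): φ is true.
  e (successors ∅): φ is false.
For instance, at d:
  At d: []p is false, q is false, so []p -> q is true.
    At d: []p requires p at every successor {a, b, e}.
      p fails at a, so []p is false at d.
Satisfying worlds: {b, c, d}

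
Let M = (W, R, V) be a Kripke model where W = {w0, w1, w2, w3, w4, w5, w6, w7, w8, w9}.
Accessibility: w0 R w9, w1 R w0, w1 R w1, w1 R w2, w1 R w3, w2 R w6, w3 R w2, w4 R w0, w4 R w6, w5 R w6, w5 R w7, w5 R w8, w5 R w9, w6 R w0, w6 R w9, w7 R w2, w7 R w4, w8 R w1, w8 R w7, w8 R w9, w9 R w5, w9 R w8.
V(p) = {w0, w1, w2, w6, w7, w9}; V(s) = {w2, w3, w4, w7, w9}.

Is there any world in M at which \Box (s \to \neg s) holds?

Yes

Recall that \Box ψ holds at a world iff ψ holds at every accessible world, and \Diamond ψ holds iff ψ holds at some accessible world.
Let φ = \Box (s \to \neg s). Evaluate φ at each world:
  w0 (successors {w9}): φ is false.
  w1 (successors {w0, w1, w2, w3}): φ is false.
  w2 (successors {w6}): φ is true.
  w3 (successors {w2}): φ is false.
  w4 (successors {w0, w6}): φ is true.
  w5 (successors {w6, w7, w8, w9}): φ is false.
  w6 (successors {w0, w9}): φ is false.
  w7 (successors {w2, w4}): φ is false.
  w8 (successors {w1, w7, w9}): φ is false.
  w9 (successors {w5, w8}): φ is true.
Detail at w2 (witness):
  At w2: \Box (s \to \neg s) requires s \to \neg s at every successor {w6}.
    At w6: s \to \neg s is true.
  So \Box (s \to \neg s) is true at w2.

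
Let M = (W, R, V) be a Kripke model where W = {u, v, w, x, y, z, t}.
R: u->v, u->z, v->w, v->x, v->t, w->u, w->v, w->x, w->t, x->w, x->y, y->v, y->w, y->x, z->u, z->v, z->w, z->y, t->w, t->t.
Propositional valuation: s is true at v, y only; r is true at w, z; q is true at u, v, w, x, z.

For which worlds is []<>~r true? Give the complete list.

u, v, w, x, y, z, t

Let φ = []<>~r. Evaluate φ at each world:
  u (successors {v, z}): φ is true.
  v (successors {w, x, t}): φ is true.
  w (successors {u, v, x, t}): φ is true.
  x (successors {w, y}): φ is true.
  y (successors {v, w, x}): φ is true.
  z (successors {u, v, w, y}): φ is true.
  t (successors {w, t}): φ is true.
For instance, at x:
  At x: []<>~r requires <>~r at every successor {w, y}.
      At w: <>~r requires ~r at some successor in {u, v, x, t}.
        ~r holds at u, so <>~r is true at w.
      At y: <>~r requires ~r at some successor in {v, w, x}.
        ~r holds at v, so <>~r is true at y.
  So []<>~r is true at x.
Satisfying worlds: {u, v, w, x, y, z, t}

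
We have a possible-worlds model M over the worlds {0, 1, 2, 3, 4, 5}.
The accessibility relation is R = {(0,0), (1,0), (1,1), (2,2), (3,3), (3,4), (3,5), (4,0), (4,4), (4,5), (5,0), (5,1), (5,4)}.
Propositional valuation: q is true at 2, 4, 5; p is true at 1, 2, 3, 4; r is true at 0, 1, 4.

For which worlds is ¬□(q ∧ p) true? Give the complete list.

Recall that □ψ holds at a world iff ψ holds at every accessible world, and ◇ψ holds iff ψ holds at some accessible world.
Let φ = ¬□(q ∧ p). Evaluate φ at each world:
  0 (successors {0}): φ is true.
  1 (successors {0, 1}): φ is true.
  2 (successors {2}): φ is false.
  3 (successors {3, 4, 5}): φ is true.
  4 (successors {0, 4, 5}): φ is true.
  5 (successors {0, 1, 4}): φ is true.
For instance, at 3:
  At 3: □(q ∧ p) is false, so ¬□(q ∧ p) is true.
    At 3: □(q ∧ p) requires q ∧ p at every successor {3, 4, 5}.
      q ∧ p fails at 3, so □(q ∧ p) is false at 3.
Satisfying worlds: {0, 1, 3, 4, 5}

0, 1, 3, 4, 5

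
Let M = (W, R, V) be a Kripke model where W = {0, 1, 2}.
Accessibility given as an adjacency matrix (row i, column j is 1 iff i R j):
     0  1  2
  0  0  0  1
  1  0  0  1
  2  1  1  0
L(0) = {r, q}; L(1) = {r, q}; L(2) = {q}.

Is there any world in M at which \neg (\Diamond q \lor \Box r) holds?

Recall that \Box ψ holds at a world iff ψ holds at every accessible world, and \Diamond ψ holds iff ψ holds at some accessible world.
Let φ = \neg (\Diamond q \lor \Box r). Evaluate φ at each world:
  0 (successors {2}): φ is false.
  1 (successors {2}): φ is false.
  2 (successors {0, 1}): φ is false.
For instance, at 2:
  At 2: \Diamond q \lor \Box r is true, so \neg (\Diamond q \lor \Box r) is false.
    At 2: \Diamond q is true, \Box r is true, so \Diamond q \lor \Box r is true.
      At 2: \Diamond q requires q at some successor in {0, 1}.
        q holds at 0, so \Diamond q is true at 2.
      At 2: \Box r requires r at every successor {0, 1}.
        At 0: r is true.
        At 1: r is true.
      So \Box r is true at 2.

No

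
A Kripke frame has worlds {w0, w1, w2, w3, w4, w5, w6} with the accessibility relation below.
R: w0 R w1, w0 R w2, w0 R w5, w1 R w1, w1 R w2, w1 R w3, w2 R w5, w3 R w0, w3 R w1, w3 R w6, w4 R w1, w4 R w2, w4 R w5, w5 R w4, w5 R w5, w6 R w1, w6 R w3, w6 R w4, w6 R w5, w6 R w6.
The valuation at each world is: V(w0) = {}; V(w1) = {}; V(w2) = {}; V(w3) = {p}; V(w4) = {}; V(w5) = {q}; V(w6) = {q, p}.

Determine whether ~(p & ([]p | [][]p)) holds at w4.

At w4: p & ([]p | [][]p) is false, so ~(p & ([]p | [][]p)) is true.
  At w4: p is false, []p | [][]p is false, so p & ([]p | [][]p) is false.
    At w4: []p is false, [][]p is false, so []p | [][]p is false.
      At w4: []p requires p at every successor {w1, w2, w5}.
        p fails at w1, so []p is false at w4.
      At w4: [][]p requires []p at every successor {w1, w2, w5}.
        []p fails at w1, so [][]p is false at w4.

Yes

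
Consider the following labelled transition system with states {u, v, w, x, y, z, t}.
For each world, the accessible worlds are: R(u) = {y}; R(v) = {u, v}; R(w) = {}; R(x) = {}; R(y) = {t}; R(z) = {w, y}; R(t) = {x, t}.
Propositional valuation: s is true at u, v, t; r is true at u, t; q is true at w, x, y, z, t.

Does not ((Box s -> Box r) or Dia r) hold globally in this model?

Let φ = not ((Box s -> Box r) or Dia r). Evaluate φ at each world:
  u (successors {y}): φ is false.
  v (successors {u, v}): φ is false.
  w (successors ∅): φ is false.
  x (successors ∅): φ is false.
  y (successors {t}): φ is false.
  z (successors {w, y}): φ is false.
  t (successors {x, t}): φ is false.
Detail at u (counterexample):
  At u: (Box s -> Box r) or Dia r is true, so not ((Box s -> Box r) or Dia r) is false.
    At u: Box s -> Box r is true, Dia r is false, so (Box s -> Box r) or Dia r is true.
      At u: Box s is false, Box r is false, so Box s -> Box r is true.
      At u: Dia r requires r at some successor in {y}.
        At y: r is false.
      So Dia r is false at u.

No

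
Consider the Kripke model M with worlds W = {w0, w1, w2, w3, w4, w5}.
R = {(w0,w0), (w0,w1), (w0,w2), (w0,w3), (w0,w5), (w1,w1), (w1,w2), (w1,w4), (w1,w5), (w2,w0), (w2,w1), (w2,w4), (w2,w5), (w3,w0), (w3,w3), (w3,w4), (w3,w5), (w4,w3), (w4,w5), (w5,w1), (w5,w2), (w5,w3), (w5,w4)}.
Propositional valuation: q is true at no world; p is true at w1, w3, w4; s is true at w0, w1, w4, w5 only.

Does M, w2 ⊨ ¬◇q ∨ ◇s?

Yes

At w2: ¬◇q is true, ◇s is true, so ¬◇q ∨ ◇s is true.
  At w2: ◇q is false, so ¬◇q is true.
    At w2: ◇q requires q at some successor in {w0, w1, w4, w5}.
      At w0: q is false.
      At w1: q is false.
      At w4: q is false.
      At w5: q is false.
    So ◇q is false at w2.
  At w2: ◇s requires s at some successor in {w0, w1, w4, w5}.
    s holds at w0, so ◇s is true at w2.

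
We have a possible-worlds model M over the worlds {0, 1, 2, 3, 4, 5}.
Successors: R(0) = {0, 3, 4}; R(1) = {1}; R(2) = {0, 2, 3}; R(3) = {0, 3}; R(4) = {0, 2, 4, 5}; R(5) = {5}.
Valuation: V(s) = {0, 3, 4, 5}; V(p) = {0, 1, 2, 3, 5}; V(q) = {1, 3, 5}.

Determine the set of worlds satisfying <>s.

Recall that <>ψ holds at a world iff ψ holds at some accessible world.
Let φ = <>s. Evaluate φ at each world:
  0 (successors {0, 3, 4}): φ is true.
  1 (successors {1}): φ is false.
  2 (successors {0, 2, 3}): φ is true.
  3 (successors {0, 3}): φ is true.
  4 (successors {0, 2, 4, 5}): φ is true.
  5 (successors {5}): φ is true.
For instance, at 3:
  At 3: <>s requires s at some successor in {0, 3}.
    s holds at 0, so <>s is true at 3.
Satisfying worlds: {0, 2, 3, 4, 5}

0, 2, 3, 4, 5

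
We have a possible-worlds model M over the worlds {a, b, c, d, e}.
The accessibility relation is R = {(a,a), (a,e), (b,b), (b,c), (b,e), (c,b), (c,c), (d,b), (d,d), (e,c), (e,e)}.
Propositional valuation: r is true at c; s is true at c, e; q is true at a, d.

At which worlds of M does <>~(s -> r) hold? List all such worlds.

Let φ = <>~(s -> r). Evaluate φ at each world:
  a (successors {a, e}): φ is true.
  b (successors {b, c, e}): φ is true.
  c (successors {b, c}): φ is false.
  d (successors {b, d}): φ is false.
  e (successors {c, e}): φ is true.
For instance, at e:
  At e: <>~(s -> r) requires ~(s -> r) at some successor in {c, e}.
    ~(s -> r) holds at e, so <>~(s -> r) is true at e.
Satisfying worlds: {a, b, e}

a, b, e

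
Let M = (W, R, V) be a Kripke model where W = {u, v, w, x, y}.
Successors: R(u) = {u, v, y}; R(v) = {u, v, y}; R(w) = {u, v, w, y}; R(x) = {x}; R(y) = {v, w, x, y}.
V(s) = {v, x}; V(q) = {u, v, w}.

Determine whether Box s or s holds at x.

Recall that Box ψ holds at a world iff ψ holds at every accessible world, and Dia ψ holds iff ψ holds at some accessible world.
At x: Box s is true, s is true, so Box s or s is true.
  At x: Box s requires s at every successor {x}.
    At x: s is true.
  So Box s is true at x.

Yes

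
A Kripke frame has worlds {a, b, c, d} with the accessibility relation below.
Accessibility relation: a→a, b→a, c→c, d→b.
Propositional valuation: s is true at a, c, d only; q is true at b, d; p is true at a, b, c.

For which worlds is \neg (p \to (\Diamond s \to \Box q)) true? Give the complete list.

Let φ = \neg (p \to (\Diamond s \to \Box q)). Evaluate φ at each world:
  a (successors {a}): φ is true.
  b (successors {a}): φ is true.
  c (successors {c}): φ is true.
  d (successors {b}): φ is false.
For instance, at a:
  At a: p \to (\Diamond s \to \Box q) is false, so \neg (p \to (\Diamond s \to \Box q)) is true.
    At a: p is true, \Diamond s \to \Box q is false, so p \to (\Diamond s \to \Box q) is false.
      At a: \Diamond s is true, \Box q is false, so \Diamond s \to \Box q is false.
Satisfying worlds: {a, b, c}

a, b, c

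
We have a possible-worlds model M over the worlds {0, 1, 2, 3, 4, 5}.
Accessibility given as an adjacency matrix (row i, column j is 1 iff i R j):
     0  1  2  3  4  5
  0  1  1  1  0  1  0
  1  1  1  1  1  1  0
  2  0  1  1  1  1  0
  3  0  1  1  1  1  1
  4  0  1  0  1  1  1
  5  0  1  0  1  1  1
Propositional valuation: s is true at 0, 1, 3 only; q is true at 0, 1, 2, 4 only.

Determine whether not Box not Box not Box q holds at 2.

Yes

At 2: Box not Box not Box q is false, so not Box not Box not Box q is true.
  At 2: Box not Box not Box q requires not Box not Box q at every successor {1, 2, 3, 4}.
    not Box not Box q fails at 2, so Box not Box not Box q is false at 2.
      At 2: Box not Box q is true, so not Box not Box q is false.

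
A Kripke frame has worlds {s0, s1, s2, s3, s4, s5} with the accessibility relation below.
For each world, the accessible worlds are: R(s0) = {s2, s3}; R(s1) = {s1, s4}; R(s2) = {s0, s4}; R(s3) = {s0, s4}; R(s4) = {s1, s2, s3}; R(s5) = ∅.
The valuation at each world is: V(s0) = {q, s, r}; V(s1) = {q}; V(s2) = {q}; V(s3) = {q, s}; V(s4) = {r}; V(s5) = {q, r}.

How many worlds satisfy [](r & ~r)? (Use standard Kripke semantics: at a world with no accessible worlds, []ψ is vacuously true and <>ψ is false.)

Let φ = [](r & ~r). Evaluate φ at each world:
  s0 (successors {s2, s3}): φ is false.
  s1 (successors {s1, s4}): φ is false.
  s2 (successors {s0, s4}): φ is false.
  s3 (successors {s0, s4}): φ is false.
  s4 (successors {s1, s2, s3}): φ is false.
  s5 (successors ∅): φ is true.
For instance, at s2:
  At s2: [](r & ~r) requires r & ~r at every successor {s0, s4}.
    r & ~r fails at s0, so [](r & ~r) is false at s2.
Satisfying worlds: {s5}

1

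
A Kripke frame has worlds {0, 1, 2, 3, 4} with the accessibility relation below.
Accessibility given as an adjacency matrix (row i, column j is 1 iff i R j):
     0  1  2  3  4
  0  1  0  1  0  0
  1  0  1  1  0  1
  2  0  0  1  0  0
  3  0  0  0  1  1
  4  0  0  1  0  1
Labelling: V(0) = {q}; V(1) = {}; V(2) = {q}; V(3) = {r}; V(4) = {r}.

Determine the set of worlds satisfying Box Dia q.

Recall that Box ψ holds at a world iff ψ holds at every accessible world, and Dia ψ holds iff ψ holds at some accessible world.
Let φ = Box Dia q. Evaluate φ at each world:
  0 (successors {0, 2}): φ is true.
  1 (successors {1, 2, 4}): φ is true.
  2 (successors {2}): φ is true.
  3 (successors {3, 4}): φ is false.
  4 (successors {2, 4}): φ is true.
For instance, at 3:
  At 3: Box Dia q requires Dia q at every successor {3, 4}.
    Dia q fails at 3, so Box Dia q is false at 3.
      At 3: Dia q requires q at some successor in {3, 4}.
        At 3: q is false.
        At 4: q is false.
      So Dia q is false at 3.
Satisfying worlds: {0, 1, 2, 4}

0, 1, 2, 4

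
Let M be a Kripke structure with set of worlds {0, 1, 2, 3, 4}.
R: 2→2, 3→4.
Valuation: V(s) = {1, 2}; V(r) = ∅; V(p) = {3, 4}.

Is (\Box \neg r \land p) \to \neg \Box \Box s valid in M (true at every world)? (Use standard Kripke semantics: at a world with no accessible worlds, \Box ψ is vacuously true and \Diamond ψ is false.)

No

Let φ = (\Box \neg r \land p) \to \neg \Box \Box s. Evaluate φ at each world:
  0 (successors ∅): φ is true.
  1 (successors ∅): φ is true.
  2 (successors {2}): φ is true.
  3 (successors {4}): φ is false.
  4 (successors ∅): φ is false.
Detail at 3 (counterexample):
  At 3: \Box \neg r \land p is true, \neg \Box \Box s is false, so (\Box \neg r \land p) \to \neg \Box \Box s is false.
    At 3: \Box \neg r is true, p is true, so \Box \neg r \land p is true.
      At 3: \Box \neg r requires \neg r at every successor {4}.
        At 4: \neg r is true.
      So \Box \neg r is true at 3.
    At 3: \Box \Box s is true, so \neg \Box \Box s is false.
      At 3: \Box \Box s requires \Box s at every successor {4}.
        At 4: \Box s is true.
      So \Box \Box s is true at 3.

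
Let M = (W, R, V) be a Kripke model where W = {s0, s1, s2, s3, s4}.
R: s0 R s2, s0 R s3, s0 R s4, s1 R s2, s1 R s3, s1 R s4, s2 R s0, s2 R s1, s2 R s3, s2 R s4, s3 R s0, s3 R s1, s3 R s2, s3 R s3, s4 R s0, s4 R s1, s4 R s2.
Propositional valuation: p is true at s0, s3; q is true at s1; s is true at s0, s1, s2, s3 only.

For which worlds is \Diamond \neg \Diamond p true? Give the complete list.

none

Recall that \Diamond ψ holds at a world iff ψ holds at some accessible world.
Let φ = \Diamond \neg \Diamond p. Evaluate φ at each world:
  s0 (successors {s2, s3, s4}): φ is false.
  s1 (successors {s2, s3, s4}): φ is false.
  s2 (successors {s0, s1, s3, s4}): φ is false.
  s3 (successors {s0, s1, s2, s3}): φ is false.
  s4 (successors {s0, s1, s2}): φ is false.
For instance, at s1:
  At s1: \Diamond \neg \Diamond p requires \neg \Diamond p at some successor in {s2, s3, s4}.
    At s2: \neg \Diamond p is false.
    At s3: \neg \Diamond p is false.
    At s4: \neg \Diamond p is false.
  So \Diamond \neg \Diamond p is false at s1.
Satisfying worlds: none.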